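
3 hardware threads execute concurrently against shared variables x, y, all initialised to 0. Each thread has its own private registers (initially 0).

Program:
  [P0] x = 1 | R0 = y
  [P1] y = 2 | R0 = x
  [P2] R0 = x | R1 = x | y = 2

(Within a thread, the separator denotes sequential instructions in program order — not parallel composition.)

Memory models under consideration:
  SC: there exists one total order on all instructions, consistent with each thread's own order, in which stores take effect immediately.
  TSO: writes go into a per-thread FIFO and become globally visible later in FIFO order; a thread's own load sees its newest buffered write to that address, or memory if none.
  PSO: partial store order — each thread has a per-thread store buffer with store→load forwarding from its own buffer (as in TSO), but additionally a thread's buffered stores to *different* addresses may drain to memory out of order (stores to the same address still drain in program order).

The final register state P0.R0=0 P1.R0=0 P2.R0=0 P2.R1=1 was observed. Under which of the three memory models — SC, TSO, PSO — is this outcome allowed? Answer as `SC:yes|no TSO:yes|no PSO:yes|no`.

SC:no TSO:yes PSO:yes

outcome vector order: (P0.R0,P1.R0,P2.R0,P2.R1)
SC: 9 outcomes — {0/1/0/0 0/1/0/1 0/1/1/1 2/0/0/0 2/0/0/1 2/0/1/1 2/1/0/0 2/1/0/1 2/1/1/1}
TSO: 12 outcomes — {0/0/0/0 0/0/0/1 0/0/1/1 0/1/0/0 0/1/0/1 0/1/1/1 2/0/0/0 2/0/0/1 2/0/1/1 2/1/0/0 2/1/0/1 2/1/1/1}
PSO: 12 outcomes — {0/0/0/0 0/0/0/1 0/0/1/1 0/1/0/0 0/1/0/1 0/1/1/1 2/0/0/0 2/0/0/1 2/0/1/1 2/1/0/0 2/1/0/1 2/1/1/1}
target 0/0/0/1 ∈ {TSO,PSO}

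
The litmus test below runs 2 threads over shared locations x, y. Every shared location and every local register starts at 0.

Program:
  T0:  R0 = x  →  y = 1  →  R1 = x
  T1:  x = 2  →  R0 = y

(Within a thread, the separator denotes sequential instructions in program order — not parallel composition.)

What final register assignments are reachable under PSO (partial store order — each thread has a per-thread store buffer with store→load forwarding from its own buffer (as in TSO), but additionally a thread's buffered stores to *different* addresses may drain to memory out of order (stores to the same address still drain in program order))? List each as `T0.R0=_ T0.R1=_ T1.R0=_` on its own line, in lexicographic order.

T0.R0=0 T0.R1=0 T1.R0=0
T0.R0=0 T0.R1=0 T1.R0=1
T0.R0=0 T0.R1=2 T1.R0=0
T0.R0=0 T0.R1=2 T1.R0=1
T0.R0=2 T0.R1=2 T1.R0=0
T0.R0=2 T0.R1=2 T1.R0=1

outcome vector order: (T0.R0,T0.R1,T1.R0)
|PSO outcomes| = 6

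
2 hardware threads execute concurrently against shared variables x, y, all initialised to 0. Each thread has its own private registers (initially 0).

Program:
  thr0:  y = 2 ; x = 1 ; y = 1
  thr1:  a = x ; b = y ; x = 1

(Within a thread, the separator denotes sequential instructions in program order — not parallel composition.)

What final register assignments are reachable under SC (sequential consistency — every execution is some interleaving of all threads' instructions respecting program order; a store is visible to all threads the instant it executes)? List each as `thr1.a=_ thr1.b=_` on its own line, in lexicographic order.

outcome vector order: (thr1.a,thr1.b)
|SC outcomes| = 5

thr1.a=0 thr1.b=0
thr1.a=0 thr1.b=1
thr1.a=0 thr1.b=2
thr1.a=1 thr1.b=1
thr1.a=1 thr1.b=2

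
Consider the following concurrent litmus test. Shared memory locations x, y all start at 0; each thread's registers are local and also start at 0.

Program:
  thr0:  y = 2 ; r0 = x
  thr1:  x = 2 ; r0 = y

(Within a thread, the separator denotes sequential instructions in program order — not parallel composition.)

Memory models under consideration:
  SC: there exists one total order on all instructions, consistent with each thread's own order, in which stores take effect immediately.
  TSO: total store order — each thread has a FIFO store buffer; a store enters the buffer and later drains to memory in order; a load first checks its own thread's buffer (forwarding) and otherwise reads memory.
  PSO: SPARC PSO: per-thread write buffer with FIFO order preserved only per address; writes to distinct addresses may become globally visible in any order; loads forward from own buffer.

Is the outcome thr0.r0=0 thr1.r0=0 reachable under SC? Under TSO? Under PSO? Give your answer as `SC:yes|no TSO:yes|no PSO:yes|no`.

outcome vector order: (thr0.r0,thr1.r0)
[SC] allowed = {02, 20, 22}
[TSO] allowed = {00, 02, 20, 22}
[PSO] allowed = {00, 02, 20, 22}
target 00 ∈ {TSO,PSO}

SC:no TSO:yes PSO:yes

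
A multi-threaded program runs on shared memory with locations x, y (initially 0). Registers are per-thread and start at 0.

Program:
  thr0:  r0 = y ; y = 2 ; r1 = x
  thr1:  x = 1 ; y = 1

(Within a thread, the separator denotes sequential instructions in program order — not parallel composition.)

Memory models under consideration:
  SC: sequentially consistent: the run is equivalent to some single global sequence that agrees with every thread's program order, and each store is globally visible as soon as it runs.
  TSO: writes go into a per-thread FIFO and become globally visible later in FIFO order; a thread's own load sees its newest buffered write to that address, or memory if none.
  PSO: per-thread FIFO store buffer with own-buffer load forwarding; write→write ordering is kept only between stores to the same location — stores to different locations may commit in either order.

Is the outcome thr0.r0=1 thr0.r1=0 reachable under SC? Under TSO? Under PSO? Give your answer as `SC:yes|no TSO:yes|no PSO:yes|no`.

SC:no TSO:no PSO:yes

outcome vector order: (thr0.r0,thr0.r1)
SC: 3 outcomes — {<0 0> <0 1> <1 1>}
TSO: 3 outcomes — {<0 0> <0 1> <1 1>}
PSO: 4 outcomes — {<0 0> <0 1> <1 0> <1 1>}
target <1 0> ∈ {PSO}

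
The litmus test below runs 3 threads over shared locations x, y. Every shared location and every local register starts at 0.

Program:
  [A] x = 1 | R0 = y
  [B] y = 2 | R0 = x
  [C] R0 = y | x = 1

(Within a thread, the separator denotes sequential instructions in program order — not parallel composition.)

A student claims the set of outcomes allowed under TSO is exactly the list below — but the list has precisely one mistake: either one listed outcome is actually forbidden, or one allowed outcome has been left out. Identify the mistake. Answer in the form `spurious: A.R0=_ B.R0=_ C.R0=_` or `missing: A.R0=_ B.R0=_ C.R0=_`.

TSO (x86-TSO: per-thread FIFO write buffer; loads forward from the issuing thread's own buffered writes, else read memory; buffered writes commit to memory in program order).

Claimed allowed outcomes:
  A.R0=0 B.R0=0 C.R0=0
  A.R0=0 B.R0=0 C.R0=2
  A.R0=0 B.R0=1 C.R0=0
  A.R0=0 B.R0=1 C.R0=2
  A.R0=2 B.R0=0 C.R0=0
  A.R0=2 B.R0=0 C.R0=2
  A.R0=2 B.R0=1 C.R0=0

outcome vector order: (A.R0,B.R0,C.R0)
[TSO] allowed = {000 002 010 012 200 202 210 212}
TSO∖claimed = {212}

missing: A.R0=2 B.R0=1 C.R0=2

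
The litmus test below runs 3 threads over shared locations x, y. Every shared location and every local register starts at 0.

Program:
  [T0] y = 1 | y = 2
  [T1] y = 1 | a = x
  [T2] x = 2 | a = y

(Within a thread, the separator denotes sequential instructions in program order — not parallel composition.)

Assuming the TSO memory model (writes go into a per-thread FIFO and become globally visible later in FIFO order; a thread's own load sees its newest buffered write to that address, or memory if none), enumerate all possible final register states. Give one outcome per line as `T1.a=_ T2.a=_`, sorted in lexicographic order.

outcome vector order: (T1.a,T2.a)
|TSO outcomes| = 6

T1.a=0 T2.a=0
T1.a=0 T2.a=1
T1.a=0 T2.a=2
T1.a=2 T2.a=0
T1.a=2 T2.a=1
T1.a=2 T2.a=2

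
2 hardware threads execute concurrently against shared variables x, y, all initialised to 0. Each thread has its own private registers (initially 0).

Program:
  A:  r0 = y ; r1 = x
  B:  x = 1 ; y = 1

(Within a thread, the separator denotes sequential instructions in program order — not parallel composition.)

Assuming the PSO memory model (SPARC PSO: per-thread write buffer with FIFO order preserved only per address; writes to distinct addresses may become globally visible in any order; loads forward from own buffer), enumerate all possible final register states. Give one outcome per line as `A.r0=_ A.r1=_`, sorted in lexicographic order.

A.r0=0 A.r1=0
A.r0=0 A.r1=1
A.r0=1 A.r1=0
A.r0=1 A.r1=1

outcome vector order: (A.r0,A.r1)
|PSO outcomes| = 4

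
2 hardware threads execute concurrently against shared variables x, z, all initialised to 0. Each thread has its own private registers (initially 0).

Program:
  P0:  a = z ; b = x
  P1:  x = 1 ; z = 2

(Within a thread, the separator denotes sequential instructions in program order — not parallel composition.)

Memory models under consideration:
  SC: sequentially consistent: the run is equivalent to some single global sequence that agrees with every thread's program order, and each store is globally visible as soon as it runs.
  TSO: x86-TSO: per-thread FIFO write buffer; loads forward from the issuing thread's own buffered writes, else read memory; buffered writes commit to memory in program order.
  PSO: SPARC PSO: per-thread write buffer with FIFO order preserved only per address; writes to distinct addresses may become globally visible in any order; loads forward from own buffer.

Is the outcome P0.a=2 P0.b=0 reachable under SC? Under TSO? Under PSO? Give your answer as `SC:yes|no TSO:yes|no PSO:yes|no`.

outcome vector order: (P0.a,P0.b)
under SC → 00 01 21
under TSO → 00 01 21
under PSO → 00 01 20 21
target 20 ∈ {PSO}

SC:no TSO:no PSO:yes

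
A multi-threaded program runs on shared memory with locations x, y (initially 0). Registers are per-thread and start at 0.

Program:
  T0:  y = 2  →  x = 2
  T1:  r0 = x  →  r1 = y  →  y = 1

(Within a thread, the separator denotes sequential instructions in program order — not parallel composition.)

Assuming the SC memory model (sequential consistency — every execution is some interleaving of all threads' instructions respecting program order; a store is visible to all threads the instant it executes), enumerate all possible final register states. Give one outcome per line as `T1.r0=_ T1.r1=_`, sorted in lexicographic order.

T1.r0=0 T1.r1=0
T1.r0=0 T1.r1=2
T1.r0=2 T1.r1=2

outcome vector order: (T1.r0,T1.r1)
|SC outcomes| = 3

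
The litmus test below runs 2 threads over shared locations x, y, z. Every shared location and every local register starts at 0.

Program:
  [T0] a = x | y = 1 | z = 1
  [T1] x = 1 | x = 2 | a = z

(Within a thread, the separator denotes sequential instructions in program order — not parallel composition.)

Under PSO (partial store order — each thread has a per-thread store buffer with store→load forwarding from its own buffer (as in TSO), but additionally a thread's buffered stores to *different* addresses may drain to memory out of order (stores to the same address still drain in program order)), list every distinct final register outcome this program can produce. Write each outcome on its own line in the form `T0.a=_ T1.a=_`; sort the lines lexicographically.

outcome vector order: (T0.a,T1.a)
|PSO outcomes| = 6

T0.a=0 T1.a=0
T0.a=0 T1.a=1
T0.a=1 T1.a=0
T0.a=1 T1.a=1
T0.a=2 T1.a=0
T0.a=2 T1.a=1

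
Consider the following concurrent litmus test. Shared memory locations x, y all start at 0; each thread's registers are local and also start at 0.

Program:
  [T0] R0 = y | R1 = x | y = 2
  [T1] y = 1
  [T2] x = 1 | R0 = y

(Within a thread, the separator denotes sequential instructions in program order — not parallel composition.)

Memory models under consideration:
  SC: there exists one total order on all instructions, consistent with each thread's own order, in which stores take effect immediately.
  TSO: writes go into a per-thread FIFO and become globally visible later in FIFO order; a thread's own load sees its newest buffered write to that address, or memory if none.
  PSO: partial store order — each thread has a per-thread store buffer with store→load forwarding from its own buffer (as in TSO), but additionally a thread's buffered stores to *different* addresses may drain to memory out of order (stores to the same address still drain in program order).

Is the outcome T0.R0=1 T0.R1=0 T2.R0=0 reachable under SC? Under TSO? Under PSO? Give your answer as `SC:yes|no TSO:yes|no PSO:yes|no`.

outcome vector order: (T0.R0,T0.R1,T2.R0)
[SC] allowed = {000; 001; 002; 010; 011; 012; 101; 102; 110; 111; 112}
[TSO] allowed = {000; 001; 002; 010; 011; 012; 100; 101; 102; 110; 111; 112}
[PSO] allowed = {000; 001; 002; 010; 011; 012; 100; 101; 102; 110; 111; 112}
target 100 ∈ {TSO,PSO}

SC:no TSO:yes PSO:yes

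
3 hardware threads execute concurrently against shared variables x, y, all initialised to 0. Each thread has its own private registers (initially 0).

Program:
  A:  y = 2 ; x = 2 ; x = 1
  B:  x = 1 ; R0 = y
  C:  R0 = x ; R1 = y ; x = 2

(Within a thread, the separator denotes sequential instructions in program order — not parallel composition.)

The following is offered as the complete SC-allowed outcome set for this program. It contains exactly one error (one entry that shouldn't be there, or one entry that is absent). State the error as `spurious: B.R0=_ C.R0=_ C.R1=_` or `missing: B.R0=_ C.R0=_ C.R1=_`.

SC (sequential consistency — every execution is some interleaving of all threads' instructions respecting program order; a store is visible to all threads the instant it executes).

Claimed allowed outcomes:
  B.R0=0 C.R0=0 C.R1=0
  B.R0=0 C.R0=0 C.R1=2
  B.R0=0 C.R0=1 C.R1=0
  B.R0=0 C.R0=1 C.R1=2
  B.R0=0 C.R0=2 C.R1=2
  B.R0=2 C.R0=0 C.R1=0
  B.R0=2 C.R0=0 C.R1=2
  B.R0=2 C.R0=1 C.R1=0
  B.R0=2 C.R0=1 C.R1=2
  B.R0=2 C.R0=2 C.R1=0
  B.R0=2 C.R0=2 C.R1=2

outcome vector order: (B.R0,C.R0,C.R1)
SC (10): <0 0 0>; <0 0 2>; <0 1 0>; <0 1 2>; <0 2 2>; <2 0 0>; <2 0 2>; <2 1 0>; <2 1 2>; <2 2 2>
claimed∖SC = {<2 2 0>}

spurious: B.R0=2 C.R0=2 C.R1=0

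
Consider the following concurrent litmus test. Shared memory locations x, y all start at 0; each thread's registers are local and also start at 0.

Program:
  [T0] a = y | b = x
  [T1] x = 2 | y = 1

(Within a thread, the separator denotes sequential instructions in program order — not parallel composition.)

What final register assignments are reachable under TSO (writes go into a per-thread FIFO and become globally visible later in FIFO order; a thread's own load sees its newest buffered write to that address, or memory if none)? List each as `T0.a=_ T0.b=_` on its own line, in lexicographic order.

T0.a=0 T0.b=0
T0.a=0 T0.b=2
T0.a=1 T0.b=2

outcome vector order: (T0.a,T0.b)
|TSO outcomes| = 3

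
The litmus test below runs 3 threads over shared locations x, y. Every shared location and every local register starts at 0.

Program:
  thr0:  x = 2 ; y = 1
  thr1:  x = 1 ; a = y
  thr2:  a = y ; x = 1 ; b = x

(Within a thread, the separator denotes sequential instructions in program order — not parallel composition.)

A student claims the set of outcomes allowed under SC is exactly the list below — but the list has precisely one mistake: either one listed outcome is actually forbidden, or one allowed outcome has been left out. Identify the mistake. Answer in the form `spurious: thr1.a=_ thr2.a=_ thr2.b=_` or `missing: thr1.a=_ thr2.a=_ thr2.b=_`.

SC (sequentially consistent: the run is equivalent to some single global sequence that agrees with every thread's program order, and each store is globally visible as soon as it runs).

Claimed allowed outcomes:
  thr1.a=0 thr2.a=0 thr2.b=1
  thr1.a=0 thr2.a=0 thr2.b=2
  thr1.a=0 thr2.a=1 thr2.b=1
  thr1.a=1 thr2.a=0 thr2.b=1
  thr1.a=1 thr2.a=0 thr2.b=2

missing: thr1.a=1 thr2.a=1 thr2.b=1

outcome vector order: (thr1.a,thr2.a,thr2.b)
SC (6): 001, 002, 011, 101, 102, 111
SC∖claimed = {111}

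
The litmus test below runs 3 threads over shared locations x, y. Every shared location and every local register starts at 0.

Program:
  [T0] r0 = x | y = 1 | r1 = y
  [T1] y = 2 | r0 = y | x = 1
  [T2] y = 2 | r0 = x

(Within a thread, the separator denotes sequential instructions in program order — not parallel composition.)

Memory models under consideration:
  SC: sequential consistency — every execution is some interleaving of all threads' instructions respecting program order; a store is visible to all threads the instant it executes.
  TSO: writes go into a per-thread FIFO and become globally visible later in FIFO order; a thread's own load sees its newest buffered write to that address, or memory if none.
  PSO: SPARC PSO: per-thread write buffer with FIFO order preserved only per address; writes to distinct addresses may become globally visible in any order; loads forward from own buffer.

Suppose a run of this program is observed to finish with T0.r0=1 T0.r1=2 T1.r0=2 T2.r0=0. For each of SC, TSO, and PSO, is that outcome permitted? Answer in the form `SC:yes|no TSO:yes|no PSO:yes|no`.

outcome vector order: (T0.r0,T0.r1,T1.r0,T2.r0)
under SC → (0,1,1,0) (0,1,1,1) (0,1,2,0) (0,1,2,1) (0,2,1,0) (0,2,1,1) (0,2,2,0) (0,2,2,1) (1,1,2,0) (1,1,2,1) (1,2,2,1)
under TSO → (0,1,1,0) (0,1,1,1) (0,1,2,0) (0,1,2,1) (0,2,1,0) (0,2,1,1) (0,2,2,0) (0,2,2,1) (1,1,2,0) (1,1,2,1) (1,2,2,0) (1,2,2,1)
under PSO → (0,1,1,0) (0,1,1,1) (0,1,2,0) (0,1,2,1) (0,2,1,0) (0,2,1,1) (0,2,2,0) (0,2,2,1) (1,1,2,0) (1,1,2,1) (1,2,2,0) (1,2,2,1)
target (1,2,2,0) ∈ {TSO,PSO}

SC:no TSO:yes PSO:yes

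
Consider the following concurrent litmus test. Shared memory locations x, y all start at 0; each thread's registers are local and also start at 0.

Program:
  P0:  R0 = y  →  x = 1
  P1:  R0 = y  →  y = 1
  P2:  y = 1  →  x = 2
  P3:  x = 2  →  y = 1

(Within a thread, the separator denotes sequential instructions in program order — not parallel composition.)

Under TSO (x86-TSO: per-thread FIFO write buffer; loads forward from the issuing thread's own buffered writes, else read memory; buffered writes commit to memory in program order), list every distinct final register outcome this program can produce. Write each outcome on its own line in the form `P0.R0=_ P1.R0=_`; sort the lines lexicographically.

outcome vector order: (P0.R0,P1.R0)
|TSO outcomes| = 4

P0.R0=0 P1.R0=0
P0.R0=0 P1.R0=1
P0.R0=1 P1.R0=0
P0.R0=1 P1.R0=1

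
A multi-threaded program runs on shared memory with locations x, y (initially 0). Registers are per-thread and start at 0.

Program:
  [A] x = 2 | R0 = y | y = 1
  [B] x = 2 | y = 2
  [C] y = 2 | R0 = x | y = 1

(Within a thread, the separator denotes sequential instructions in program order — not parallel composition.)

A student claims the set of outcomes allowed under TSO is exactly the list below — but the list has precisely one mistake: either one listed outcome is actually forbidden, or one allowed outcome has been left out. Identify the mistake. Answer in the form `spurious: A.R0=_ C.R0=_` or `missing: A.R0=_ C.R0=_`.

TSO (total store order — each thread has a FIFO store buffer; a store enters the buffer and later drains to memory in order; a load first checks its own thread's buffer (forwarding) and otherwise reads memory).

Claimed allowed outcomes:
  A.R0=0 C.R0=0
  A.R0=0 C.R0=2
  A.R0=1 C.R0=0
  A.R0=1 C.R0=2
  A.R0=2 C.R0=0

outcome vector order: (A.R0,C.R0)
TSO (6): 00 02 10 12 20 22
TSO∖claimed = {22}

missing: A.R0=2 C.R0=2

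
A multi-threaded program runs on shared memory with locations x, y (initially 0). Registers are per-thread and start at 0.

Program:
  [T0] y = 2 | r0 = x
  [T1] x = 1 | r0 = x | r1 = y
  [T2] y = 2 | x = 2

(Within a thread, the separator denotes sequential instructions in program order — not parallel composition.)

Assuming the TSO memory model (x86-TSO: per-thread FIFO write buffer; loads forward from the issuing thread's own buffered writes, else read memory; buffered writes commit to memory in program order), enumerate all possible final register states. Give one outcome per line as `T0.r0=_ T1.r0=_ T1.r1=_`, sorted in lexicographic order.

T0.r0=0 T1.r0=1 T1.r1=0
T0.r0=0 T1.r0=1 T1.r1=2
T0.r0=0 T1.r0=2 T1.r1=2
T0.r0=1 T1.r0=1 T1.r1=0
T0.r0=1 T1.r0=1 T1.r1=2
T0.r0=1 T1.r0=2 T1.r1=2
T0.r0=2 T1.r0=1 T1.r1=0
T0.r0=2 T1.r0=1 T1.r1=2
T0.r0=2 T1.r0=2 T1.r1=2

outcome vector order: (T0.r0,T1.r0,T1.r1)
|TSO outcomes| = 9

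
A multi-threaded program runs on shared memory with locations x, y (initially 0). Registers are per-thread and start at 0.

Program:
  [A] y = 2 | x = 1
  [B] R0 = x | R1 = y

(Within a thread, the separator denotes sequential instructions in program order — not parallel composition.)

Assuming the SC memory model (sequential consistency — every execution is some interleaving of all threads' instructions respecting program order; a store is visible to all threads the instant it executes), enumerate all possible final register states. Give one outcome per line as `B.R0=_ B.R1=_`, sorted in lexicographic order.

B.R0=0 B.R1=0
B.R0=0 B.R1=2
B.R0=1 B.R1=2

outcome vector order: (B.R0,B.R1)
|SC outcomes| = 3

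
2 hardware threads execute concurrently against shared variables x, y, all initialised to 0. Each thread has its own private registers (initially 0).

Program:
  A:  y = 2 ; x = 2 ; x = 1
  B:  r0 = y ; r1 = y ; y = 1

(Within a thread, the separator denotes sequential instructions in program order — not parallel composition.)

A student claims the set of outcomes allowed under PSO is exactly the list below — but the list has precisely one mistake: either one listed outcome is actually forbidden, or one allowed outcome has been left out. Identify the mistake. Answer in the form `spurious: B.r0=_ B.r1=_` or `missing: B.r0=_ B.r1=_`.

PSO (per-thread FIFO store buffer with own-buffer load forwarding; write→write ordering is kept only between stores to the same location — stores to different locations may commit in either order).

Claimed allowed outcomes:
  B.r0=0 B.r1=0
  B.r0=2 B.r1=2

outcome vector order: (B.r0,B.r1)
[PSO] allowed = {00 02 22}
PSO∖claimed = {02}

missing: B.r0=0 B.r1=2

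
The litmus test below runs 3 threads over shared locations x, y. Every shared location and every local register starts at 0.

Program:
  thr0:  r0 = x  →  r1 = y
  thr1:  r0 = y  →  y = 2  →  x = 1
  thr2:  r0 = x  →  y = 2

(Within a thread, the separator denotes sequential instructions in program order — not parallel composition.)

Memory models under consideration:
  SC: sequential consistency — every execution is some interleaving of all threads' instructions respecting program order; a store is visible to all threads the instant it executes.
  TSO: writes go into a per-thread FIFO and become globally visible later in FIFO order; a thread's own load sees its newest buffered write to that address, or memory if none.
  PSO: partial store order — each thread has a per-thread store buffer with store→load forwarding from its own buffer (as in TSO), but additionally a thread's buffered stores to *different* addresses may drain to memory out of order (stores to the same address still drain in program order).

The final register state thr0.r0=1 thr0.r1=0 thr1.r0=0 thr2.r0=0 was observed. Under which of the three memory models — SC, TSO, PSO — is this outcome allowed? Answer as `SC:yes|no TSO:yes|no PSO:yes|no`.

SC:no TSO:no PSO:yes

outcome vector order: (thr0.r0,thr0.r1,thr1.r0,thr2.r0)
SC (9): 0000; 0001; 0020; 0200; 0201; 0220; 1200; 1201; 1220
TSO (9): 0000; 0001; 0020; 0200; 0201; 0220; 1200; 1201; 1220
PSO (11): 0000; 0001; 0020; 0200; 0201; 0220; 1000; 1001; 1200; 1201; 1220
target 1000 ∈ {PSO}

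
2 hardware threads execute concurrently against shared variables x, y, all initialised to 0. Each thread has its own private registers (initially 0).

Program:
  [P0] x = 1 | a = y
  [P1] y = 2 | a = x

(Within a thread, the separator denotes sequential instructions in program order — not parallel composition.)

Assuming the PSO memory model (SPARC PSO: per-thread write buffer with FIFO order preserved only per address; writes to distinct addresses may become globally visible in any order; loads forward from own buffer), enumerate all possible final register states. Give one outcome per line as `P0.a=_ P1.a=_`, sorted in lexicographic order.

P0.a=0 P1.a=0
P0.a=0 P1.a=1
P0.a=2 P1.a=0
P0.a=2 P1.a=1

outcome vector order: (P0.a,P1.a)
|PSO outcomes| = 4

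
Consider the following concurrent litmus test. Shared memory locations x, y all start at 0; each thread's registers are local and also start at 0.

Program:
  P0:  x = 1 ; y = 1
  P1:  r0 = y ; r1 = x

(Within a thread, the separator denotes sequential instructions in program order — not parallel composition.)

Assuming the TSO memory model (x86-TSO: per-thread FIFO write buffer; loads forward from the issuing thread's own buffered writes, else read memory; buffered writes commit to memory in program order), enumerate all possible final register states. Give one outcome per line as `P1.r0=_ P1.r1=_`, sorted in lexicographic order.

outcome vector order: (P1.r0,P1.r1)
|TSO outcomes| = 3

P1.r0=0 P1.r1=0
P1.r0=0 P1.r1=1
P1.r0=1 P1.r1=1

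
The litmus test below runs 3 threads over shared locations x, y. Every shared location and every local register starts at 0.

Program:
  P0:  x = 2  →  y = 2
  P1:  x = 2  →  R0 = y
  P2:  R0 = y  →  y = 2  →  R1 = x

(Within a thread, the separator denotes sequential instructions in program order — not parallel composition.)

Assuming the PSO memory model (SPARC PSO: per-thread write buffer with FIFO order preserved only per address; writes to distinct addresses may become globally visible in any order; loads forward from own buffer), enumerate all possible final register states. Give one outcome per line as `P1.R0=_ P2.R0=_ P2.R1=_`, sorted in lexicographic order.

outcome vector order: (P1.R0,P2.R0,P2.R1)
|PSO outcomes| = 8

P1.R0=0 P2.R0=0 P2.R1=0
P1.R0=0 P2.R0=0 P2.R1=2
P1.R0=0 P2.R0=2 P2.R1=0
P1.R0=0 P2.R0=2 P2.R1=2
P1.R0=2 P2.R0=0 P2.R1=0
P1.R0=2 P2.R0=0 P2.R1=2
P1.R0=2 P2.R0=2 P2.R1=0
P1.R0=2 P2.R0=2 P2.R1=2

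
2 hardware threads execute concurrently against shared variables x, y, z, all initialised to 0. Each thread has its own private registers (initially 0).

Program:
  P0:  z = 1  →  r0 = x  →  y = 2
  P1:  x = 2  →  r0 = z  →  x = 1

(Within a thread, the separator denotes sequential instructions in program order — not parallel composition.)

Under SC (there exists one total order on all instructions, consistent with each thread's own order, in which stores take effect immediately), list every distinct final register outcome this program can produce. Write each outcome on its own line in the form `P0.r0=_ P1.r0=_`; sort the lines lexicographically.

P0.r0=0 P1.r0=1
P0.r0=1 P1.r0=0
P0.r0=1 P1.r0=1
P0.r0=2 P1.r0=0
P0.r0=2 P1.r0=1

outcome vector order: (P0.r0,P1.r0)
|SC outcomes| = 5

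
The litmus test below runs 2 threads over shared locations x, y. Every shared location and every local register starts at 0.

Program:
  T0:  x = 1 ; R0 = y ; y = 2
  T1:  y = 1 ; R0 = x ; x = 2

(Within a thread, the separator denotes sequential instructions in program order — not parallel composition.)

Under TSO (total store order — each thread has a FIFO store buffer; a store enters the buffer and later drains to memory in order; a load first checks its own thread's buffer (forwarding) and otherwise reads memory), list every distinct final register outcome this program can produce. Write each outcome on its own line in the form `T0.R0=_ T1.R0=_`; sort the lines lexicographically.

outcome vector order: (T0.R0,T1.R0)
|TSO outcomes| = 4

T0.R0=0 T1.R0=0
T0.R0=0 T1.R0=1
T0.R0=1 T1.R0=0
T0.R0=1 T1.R0=1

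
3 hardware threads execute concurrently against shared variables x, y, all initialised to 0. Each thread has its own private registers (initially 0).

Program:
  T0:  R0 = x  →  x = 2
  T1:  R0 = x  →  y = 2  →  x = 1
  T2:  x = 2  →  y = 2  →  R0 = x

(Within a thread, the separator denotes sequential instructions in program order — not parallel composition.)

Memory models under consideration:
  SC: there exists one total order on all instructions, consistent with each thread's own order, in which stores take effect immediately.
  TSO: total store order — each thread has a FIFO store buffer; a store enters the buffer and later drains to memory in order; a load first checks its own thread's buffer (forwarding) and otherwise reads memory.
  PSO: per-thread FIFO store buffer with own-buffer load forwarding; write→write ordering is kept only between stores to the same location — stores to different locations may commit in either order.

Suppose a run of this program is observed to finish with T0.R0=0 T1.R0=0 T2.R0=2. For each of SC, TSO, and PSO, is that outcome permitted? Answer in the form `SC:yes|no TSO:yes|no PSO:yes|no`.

outcome vector order: (T0.R0,T1.R0,T2.R0)
[SC] allowed = {<0 0 1>, <0 0 2>, <0 2 1>, <0 2 2>, <1 0 1>, <1 0 2>, <1 2 1>, <1 2 2>, <2 0 1>, <2 0 2>, <2 2 1>, <2 2 2>}
[TSO] allowed = {<0 0 1>, <0 0 2>, <0 2 1>, <0 2 2>, <1 0 1>, <1 0 2>, <1 2 1>, <1 2 2>, <2 0 1>, <2 0 2>, <2 2 1>, <2 2 2>}
[PSO] allowed = {<0 0 1>, <0 0 2>, <0 2 1>, <0 2 2>, <1 0 1>, <1 0 2>, <1 2 1>, <1 2 2>, <2 0 1>, <2 0 2>, <2 2 1>, <2 2 2>}
target <0 0 2> ∈ {SC,TSO,PSO}

SC:yes TSO:yes PSO:yes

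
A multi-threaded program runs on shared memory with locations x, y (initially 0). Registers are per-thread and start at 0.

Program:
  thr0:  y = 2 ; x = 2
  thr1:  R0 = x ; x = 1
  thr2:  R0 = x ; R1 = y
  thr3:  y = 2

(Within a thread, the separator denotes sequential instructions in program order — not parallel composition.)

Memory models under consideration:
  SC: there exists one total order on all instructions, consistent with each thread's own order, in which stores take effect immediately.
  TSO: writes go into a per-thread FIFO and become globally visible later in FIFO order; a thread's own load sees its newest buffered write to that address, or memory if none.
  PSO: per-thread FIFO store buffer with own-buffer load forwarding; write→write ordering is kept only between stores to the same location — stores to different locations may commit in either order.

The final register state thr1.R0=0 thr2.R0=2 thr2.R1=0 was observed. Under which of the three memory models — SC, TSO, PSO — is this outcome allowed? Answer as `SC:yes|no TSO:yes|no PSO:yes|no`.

outcome vector order: (thr1.R0,thr2.R0,thr2.R1)
SC: 9 outcomes — {0/0/0 0/0/2 0/1/0 0/1/2 0/2/2 2/0/0 2/0/2 2/1/2 2/2/2}
TSO: 9 outcomes — {0/0/0 0/0/2 0/1/0 0/1/2 0/2/2 2/0/0 2/0/2 2/1/2 2/2/2}
PSO: 12 outcomes — {0/0/0 0/0/2 0/1/0 0/1/2 0/2/0 0/2/2 2/0/0 2/0/2 2/1/0 2/1/2 2/2/0 2/2/2}
target 0/2/0 ∈ {PSO}

SC:no TSO:no PSO:yes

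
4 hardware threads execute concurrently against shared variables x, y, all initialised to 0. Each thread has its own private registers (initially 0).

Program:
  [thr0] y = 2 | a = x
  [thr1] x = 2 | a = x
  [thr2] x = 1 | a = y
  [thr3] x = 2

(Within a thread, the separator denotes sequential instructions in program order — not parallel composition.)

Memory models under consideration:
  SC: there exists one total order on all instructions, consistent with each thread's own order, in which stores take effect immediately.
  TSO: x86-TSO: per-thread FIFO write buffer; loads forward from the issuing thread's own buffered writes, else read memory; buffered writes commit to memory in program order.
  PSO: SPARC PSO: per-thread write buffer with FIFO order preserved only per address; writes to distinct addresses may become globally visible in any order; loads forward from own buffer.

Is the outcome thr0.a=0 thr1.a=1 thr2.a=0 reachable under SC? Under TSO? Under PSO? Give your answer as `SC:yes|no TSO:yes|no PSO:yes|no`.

SC:no TSO:yes PSO:yes

outcome vector order: (thr0.a,thr1.a,thr2.a)
[SC] allowed = {(0,1,2) (0,2,2) (1,1,0) (1,1,2) (1,2,0) (1,2,2) (2,1,0) (2,1,2) (2,2,0) (2,2,2)}
[TSO] allowed = {(0,1,0) (0,1,2) (0,2,0) (0,2,2) (1,1,0) (1,1,2) (1,2,0) (1,2,2) (2,1,0) (2,1,2) (2,2,0) (2,2,2)}
[PSO] allowed = {(0,1,0) (0,1,2) (0,2,0) (0,2,2) (1,1,0) (1,1,2) (1,2,0) (1,2,2) (2,1,0) (2,1,2) (2,2,0) (2,2,2)}
target (0,1,0) ∈ {TSO,PSO}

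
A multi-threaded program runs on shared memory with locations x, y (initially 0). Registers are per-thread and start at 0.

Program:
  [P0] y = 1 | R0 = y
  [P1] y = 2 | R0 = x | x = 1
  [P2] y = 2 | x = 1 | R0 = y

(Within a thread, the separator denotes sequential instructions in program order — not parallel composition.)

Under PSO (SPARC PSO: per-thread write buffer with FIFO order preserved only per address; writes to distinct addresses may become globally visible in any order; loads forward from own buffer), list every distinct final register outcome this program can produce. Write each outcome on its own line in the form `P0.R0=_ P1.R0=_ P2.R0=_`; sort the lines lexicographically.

outcome vector order: (P0.R0,P1.R0,P2.R0)
|PSO outcomes| = 8

P0.R0=1 P1.R0=0 P2.R0=1
P0.R0=1 P1.R0=0 P2.R0=2
P0.R0=1 P1.R0=1 P2.R0=1
P0.R0=1 P1.R0=1 P2.R0=2
P0.R0=2 P1.R0=0 P2.R0=1
P0.R0=2 P1.R0=0 P2.R0=2
P0.R0=2 P1.R0=1 P2.R0=1
P0.R0=2 P1.R0=1 P2.R0=2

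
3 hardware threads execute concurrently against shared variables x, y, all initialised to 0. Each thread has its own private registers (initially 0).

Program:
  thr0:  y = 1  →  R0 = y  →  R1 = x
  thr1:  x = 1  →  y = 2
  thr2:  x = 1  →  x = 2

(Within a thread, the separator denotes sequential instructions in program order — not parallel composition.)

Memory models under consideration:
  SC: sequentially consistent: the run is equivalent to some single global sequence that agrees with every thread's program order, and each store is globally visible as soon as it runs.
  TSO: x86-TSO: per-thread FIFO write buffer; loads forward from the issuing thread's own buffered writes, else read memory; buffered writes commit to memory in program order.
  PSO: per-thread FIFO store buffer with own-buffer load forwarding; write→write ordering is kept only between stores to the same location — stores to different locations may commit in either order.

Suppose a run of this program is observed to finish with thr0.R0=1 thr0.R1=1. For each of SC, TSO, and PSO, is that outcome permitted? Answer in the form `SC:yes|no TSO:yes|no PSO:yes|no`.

SC:yes TSO:yes PSO:yes

outcome vector order: (thr0.R0,thr0.R1)
[SC] allowed = {<1 0> <1 1> <1 2> <2 1> <2 2>}
[TSO] allowed = {<1 0> <1 1> <1 2> <2 1> <2 2>}
[PSO] allowed = {<1 0> <1 1> <1 2> <2 0> <2 1> <2 2>}
target <1 1> ∈ {SC,TSO,PSO}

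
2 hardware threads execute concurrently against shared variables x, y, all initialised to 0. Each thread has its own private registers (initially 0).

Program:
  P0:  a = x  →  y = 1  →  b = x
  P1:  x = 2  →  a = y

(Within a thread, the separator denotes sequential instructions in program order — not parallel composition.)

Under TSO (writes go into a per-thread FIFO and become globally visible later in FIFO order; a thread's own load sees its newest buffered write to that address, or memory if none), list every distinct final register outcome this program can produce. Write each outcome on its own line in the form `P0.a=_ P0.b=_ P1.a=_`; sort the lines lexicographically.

P0.a=0 P0.b=0 P1.a=0
P0.a=0 P0.b=0 P1.a=1
P0.a=0 P0.b=2 P1.a=0
P0.a=0 P0.b=2 P1.a=1
P0.a=2 P0.b=2 P1.a=0
P0.a=2 P0.b=2 P1.a=1

outcome vector order: (P0.a,P0.b,P1.a)
|TSO outcomes| = 6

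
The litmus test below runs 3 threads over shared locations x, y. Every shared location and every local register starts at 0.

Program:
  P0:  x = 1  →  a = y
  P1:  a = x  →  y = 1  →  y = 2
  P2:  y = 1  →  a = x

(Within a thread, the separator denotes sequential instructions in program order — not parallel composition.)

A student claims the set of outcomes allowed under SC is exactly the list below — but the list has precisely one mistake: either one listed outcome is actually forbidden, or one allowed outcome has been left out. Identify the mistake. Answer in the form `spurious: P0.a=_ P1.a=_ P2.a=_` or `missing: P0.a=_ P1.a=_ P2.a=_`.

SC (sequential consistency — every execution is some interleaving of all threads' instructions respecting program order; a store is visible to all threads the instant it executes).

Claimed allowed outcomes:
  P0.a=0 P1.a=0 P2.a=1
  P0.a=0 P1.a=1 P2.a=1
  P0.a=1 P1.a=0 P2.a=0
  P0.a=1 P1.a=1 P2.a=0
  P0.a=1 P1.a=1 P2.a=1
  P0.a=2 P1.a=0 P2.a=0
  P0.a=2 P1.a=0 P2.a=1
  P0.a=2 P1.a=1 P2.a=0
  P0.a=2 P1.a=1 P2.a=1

outcome vector order: (P0.a,P1.a,P2.a)
[SC] allowed = {<0 0 1> <0 1 1> <1 0 0> <1 0 1> <1 1 0> <1 1 1> <2 0 0> <2 0 1> <2 1 0> <2 1 1>}
SC∖claimed = {<1 0 1>}

missing: P0.a=1 P1.a=0 P2.a=1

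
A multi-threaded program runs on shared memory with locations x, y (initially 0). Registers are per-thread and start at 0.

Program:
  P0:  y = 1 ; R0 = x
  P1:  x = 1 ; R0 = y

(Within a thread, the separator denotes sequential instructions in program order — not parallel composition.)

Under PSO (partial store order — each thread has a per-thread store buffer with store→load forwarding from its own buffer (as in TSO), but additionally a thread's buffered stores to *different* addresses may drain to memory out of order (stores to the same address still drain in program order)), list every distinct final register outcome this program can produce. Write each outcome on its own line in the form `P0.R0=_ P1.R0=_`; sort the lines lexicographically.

P0.R0=0 P1.R0=0
P0.R0=0 P1.R0=1
P0.R0=1 P1.R0=0
P0.R0=1 P1.R0=1

outcome vector order: (P0.R0,P1.R0)
|PSO outcomes| = 4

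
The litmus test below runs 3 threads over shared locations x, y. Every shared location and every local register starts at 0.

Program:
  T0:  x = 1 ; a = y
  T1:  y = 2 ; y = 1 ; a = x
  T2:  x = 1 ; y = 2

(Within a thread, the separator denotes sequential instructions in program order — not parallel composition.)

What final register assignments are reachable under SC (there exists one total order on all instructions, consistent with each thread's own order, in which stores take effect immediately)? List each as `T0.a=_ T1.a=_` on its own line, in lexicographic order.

T0.a=0 T1.a=1
T0.a=1 T1.a=0
T0.a=1 T1.a=1
T0.a=2 T1.a=0
T0.a=2 T1.a=1

outcome vector order: (T0.a,T1.a)
|SC outcomes| = 5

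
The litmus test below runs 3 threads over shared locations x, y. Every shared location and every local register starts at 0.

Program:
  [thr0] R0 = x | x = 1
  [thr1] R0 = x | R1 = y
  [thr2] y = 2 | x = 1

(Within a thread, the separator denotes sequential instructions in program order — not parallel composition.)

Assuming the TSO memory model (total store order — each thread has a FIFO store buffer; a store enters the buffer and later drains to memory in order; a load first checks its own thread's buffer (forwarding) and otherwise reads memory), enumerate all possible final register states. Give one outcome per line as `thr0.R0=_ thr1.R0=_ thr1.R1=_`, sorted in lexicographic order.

thr0.R0=0 thr1.R0=0 thr1.R1=0
thr0.R0=0 thr1.R0=0 thr1.R1=2
thr0.R0=0 thr1.R0=1 thr1.R1=0
thr0.R0=0 thr1.R0=1 thr1.R1=2
thr0.R0=1 thr1.R0=0 thr1.R1=0
thr0.R0=1 thr1.R0=0 thr1.R1=2
thr0.R0=1 thr1.R0=1 thr1.R1=2

outcome vector order: (thr0.R0,thr1.R0,thr1.R1)
|TSO outcomes| = 7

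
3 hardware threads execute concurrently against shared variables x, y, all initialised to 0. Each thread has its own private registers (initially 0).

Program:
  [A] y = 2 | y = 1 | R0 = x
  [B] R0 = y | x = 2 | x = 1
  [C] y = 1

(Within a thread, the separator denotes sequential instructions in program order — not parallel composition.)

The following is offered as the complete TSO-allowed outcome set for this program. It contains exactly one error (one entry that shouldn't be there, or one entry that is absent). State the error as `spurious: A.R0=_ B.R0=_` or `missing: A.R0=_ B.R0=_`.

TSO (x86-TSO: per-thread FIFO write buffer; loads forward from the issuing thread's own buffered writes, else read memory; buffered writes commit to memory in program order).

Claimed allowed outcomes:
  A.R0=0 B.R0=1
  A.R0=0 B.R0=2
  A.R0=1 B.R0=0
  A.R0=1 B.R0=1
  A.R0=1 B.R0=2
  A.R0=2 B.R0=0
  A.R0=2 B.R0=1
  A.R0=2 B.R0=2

missing: A.R0=0 B.R0=0

outcome vector order: (A.R0,B.R0)
under TSO → 0/0; 0/1; 0/2; 1/0; 1/1; 1/2; 2/0; 2/1; 2/2
TSO∖claimed = {0/0}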